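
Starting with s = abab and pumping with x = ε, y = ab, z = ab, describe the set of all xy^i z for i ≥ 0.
{xy^i z : i ≥ 0} = {(ab)^(i+1) : i ≥ 0} = {ab, abab, ababab, ...}

With x = ε, y = ab, z = ab: Pumping 'ab' gives strings of alternating a's and b's.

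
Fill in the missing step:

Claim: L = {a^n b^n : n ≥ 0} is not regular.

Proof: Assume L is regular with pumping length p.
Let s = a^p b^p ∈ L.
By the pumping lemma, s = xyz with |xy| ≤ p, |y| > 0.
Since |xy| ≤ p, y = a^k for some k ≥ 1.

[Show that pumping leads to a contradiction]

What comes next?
Consider xy²z = a^(p+k) b^p.

Since k ≥ 1, we have p + k > p.
So xy²z has more a's than b's: (p+k) a's vs p b's.
This means xy²z ∉ L because a^n b^n requires equal counts.

This contradicts the pumping lemma which states xy²z ∈ L.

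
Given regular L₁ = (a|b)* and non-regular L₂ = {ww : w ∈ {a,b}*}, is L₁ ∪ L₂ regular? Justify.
Yes — L₁ ∪ L₂ is regular.

{ww} ⊆ (a|b)*, so L₁ ∪ L₂ = (a|b)*, which is regular.

Note that the bare facts "L₁ regular, L₂ non-regular" do not settle the question by themselves: the closure of regular languages under ∪, ∩, complement and difference applies only when BOTH operands are regular. With a non-regular operand the result can come out regular or non-regular depending on the specific languages, so one has to work out L₁ ∪ L₂ for this particular pair, as above.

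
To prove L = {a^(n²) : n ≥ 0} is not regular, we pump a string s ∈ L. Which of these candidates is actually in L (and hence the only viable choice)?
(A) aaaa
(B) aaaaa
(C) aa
(A) aaaa

The pumping lemma is applied to a string s that lies in L, so first check membership of each option:
- (A) aaaa has length 4 = 2², a perfect square, so it is in L ✓
- (B) aaaaa has length 5, strictly between 2² = 4 and 3² = 9, so it is not in L ✗
- (C) aa has length 2, strictly between 1² = 1 and 2² = 4, so it is not in L ✗

Only (A) aaaa is in L, so it is the only candidate that could play the role of s.
(In a complete proof one picks s in terms of the pumping length p so that |s| ≥ p is guaranteed; a fixed string like aaaa illustrates the shape of such an s.)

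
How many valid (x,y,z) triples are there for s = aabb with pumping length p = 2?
3

For s = 'aabb' with pumping length p = 2:

Constraints: |xy| ≤ 2, |y| > 0

Valid decompositions (|xy| ≤ p, |y| ≥ 1):
  • x='', y='a', z='abb'
  • x='a', y='a', z='bb'
  • x='', y='aa', z='bb'

Total count: 3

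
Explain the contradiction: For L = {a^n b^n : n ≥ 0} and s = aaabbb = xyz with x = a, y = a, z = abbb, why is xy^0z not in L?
xy⁰z = aabbb ∉ L

Pumping with i = 0 replaces y = a by y⁰ = ε:
- Original: s = xyz = aaabbb; aaabbb = a^3 b^3 has equal counts (3 = 3), so it is in L
- Pumped: xy⁰z = a · ε · abbb = aabbb
- aabbb has 2 a's and 3 b's; 2 ≠ 3, so it is not in L

The pumping lemma would require xy⁰z ∈ L, so this decomposition yields a contradiction.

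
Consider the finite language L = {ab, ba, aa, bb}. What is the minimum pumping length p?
p = 3

For a finite language L, the pumping lemma holds vacuously if p > max|s| for s ∈ L.

The longest string in L = {ab, ba, aa, bb} has length 2.
If p = 3, then no string s ∈ L has |s| ≥ p, so the condition is vacuously true.

The minimum pumping length is p = 3.

Why no smaller p works: for any p ≤ 2, the longest string s ∈ L has |s| = 2 ≥ p, so it would
have to be pumpable; but pumping up (i = 2, 3, ...) produces ever longer strings, which cannot all lie in the
finite language L. So the pumping property fails for every p ≤ 2.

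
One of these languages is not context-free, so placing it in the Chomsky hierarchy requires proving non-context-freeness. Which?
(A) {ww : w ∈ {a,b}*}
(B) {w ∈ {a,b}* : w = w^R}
(A) {ww : w ∈ {a,b}*}

(A) {ww : w ∈ {a,b}*} requires the CFL pumping lemma.

- {w ∈ {a,b}* : w = w^R} is context-free (but not regular)
  • Can be shown non-regular with the regular pumping lemma
  • After pumping, the string is no longer symmetric

- {ww : w ∈ {a,b}*} is NOT context-free
  • Requires the CFL pumping lemma to prove
  • Even a PDA cannot compare two arbitrary halves symbol by symbol; CFL pumping on a^p b^p a^p b^p fails

The CFL pumping lemma is "stronger" in that it can prove non-membership
in the larger class of context-free languages.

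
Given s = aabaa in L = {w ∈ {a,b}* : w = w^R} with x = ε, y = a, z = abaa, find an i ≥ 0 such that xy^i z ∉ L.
i = 0

xy⁰z = ε · ε · abaa = abaa; abaa reversed is aaba ≠ abaa, so it is not a palindrome and is not in L.
(Other choices also work, e.g. i = 2, 3; only i = 1 is guaranteed to stay in L since xy¹z = s.)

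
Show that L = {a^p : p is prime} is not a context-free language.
Assume for contradiction that L is context-free, and let p ≥ 1 be the pumping length given by the pumping lemma for CFLs.
Choose a prime q with q ≥ p and let s = a^q. Then s ∈ L and |s| = q ≥ p.
By the CFL pumping lemma, s = uvxyz for some u, v, x, y, z with |vxy| ≤ p, |vy| ≥ 1, and uv^i xy^i z ∈ L for every i ≥ 0.
All symbols are a's, so only lengths matter: let k = |vy|, with 1 ≤ k ≤ p. Then |uv^i xy^i z| = q + (i − 1)k.

Take i = q + 1: the length is q + qk = q(k + 1).
Both factors satisfy q ≥ 2 and k + 1 ≥ 2, so q(k + 1) is composite and uv^(q+1) xy^(q+1) z ∉ L.

This contradicts the CFL pumping lemma, which requires uv^i xy^i z ∈ L for all i ≥ 0.
Hence L = {a^p : p is prime} is not context-free. ∎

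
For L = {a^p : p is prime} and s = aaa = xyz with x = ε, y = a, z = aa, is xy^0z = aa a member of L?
Yes

xy⁰z = ε · ε · aa = aa.
aa has length 2, which is prime, so it is in L.
(A single pumped string landing in L is not a contradiction by itself; a non-regularity proof needs some i for which xy^i z ∉ L, for every admissible decomposition.)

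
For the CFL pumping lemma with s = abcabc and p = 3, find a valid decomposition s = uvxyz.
u='ab', v='c', x='a', y='b', z='c'

For s = abcabc with pumping length p = 3:

One valid decomposition:
- u = 'ab'
- v = 'c'
- x = 'a'
- y = 'b'
- z = 'c'

Verification:
- uvxyz = 'ab' + 'c' + 'a' + 'b' + 'c' = abcabc ✓
- |vxy| = |'cab'| = 3 ≤ 3 ✓
- |vy| = |'cb'| = 2 > 0 ✓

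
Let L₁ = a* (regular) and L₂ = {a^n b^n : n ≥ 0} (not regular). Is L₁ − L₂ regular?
Yes — L₁ − L₂ is regular.

The only string of a* that lies in {a^n b^n} is ε, so L₁ − L₂ = a* − {ε} = a⁺ = aa*, which is regular.

Note that the bare facts "L₁ regular, L₂ non-regular" do not settle the question by themselves: the closure of regular languages under ∪, ∩, complement and difference applies only when BOTH operands are regular. With a non-regular operand the result can come out regular or non-regular depending on the specific languages, so one has to work out L₁ − L₂ for this particular pair, as above.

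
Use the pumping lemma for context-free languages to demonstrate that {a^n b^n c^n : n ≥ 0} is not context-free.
Assume for contradiction that L is context-free, and let p ≥ 1 be the pumping length given by the pumping lemma for CFLs.
Choose s = a^p b^p c^p. Then s ∈ L and |s| = 3p ≥ p.
By the CFL pumping lemma, s = uvxyz for some u, v, x, y, z with |vxy| ≤ p, |vy| ≥ 1, and uv^i xy^i z ∈ L for every i ≥ 0.

Because |vxy| ≤ p, the window vxy cannot contain both an a and a c: any substring of s containing both must include the entire block b^p plus at least one a and one c, so it has length ≥ p + 2 > p.
Hence at least one of the letters a, c does not occur in vy at all.

Take i = 0: the string uxz is obtained from s by deleting |vy| ≥ 1 symbols, so |uxz| = 3p − |vy| < 3p.
But the letter (a or c) that does not occur in vy still occurs exactly p times in uxz. Every string of L with exactly p copies of some letter is a^p b^p c^p, of length 3p. Since |uxz| < 3p, uxz ∉ L.

This contradicts the CFL pumping lemma, which requires uv^i xy^i z ∈ L for all i ≥ 0.
Hence L = {a^n b^n c^n : n ≥ 0} is not context-free. ∎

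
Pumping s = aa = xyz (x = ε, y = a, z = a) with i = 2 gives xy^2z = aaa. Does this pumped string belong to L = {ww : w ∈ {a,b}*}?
No

xy²z = ε · aa · a = aaa.
aaa has odd length 3, so it cannot be written as ww and is not in L.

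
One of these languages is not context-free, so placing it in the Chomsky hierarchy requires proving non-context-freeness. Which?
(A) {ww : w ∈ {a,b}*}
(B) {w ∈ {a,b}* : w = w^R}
(A) {ww : w ∈ {a,b}*}

(A) {ww : w ∈ {a,b}*} requires the CFL pumping lemma.

- {w ∈ {a,b}* : w = w^R} is context-free (but not regular)
  • Can be shown non-regular with the regular pumping lemma
  • After pumping, the string is no longer symmetric

- {ww : w ∈ {a,b}*} is NOT context-free
  • Requires the CFL pumping lemma to prove
  • Cannot verify equality of two arbitrary substrings

The CFL pumping lemma is "stronger" in that it can prove non-membership
in the larger class of context-free languages.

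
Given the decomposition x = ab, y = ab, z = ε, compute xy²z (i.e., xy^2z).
ababab

Given x = 'ab', y = 'ab', z = '' and i = 2:

xy^2z = x + y·y·...·y (2 times) + z
       = 'ab' + 'ab'^2 + ''
       = 'ab' + 'abab' + ''
       = 'ababab'

The pumped string is 'ababab' with length 6.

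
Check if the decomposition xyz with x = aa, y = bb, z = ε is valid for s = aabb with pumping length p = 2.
Violated: |xy| ≤ p

The decomposition x = aa, y = bb, z = ε for s = aabb with p = 2
violates the constraint: |xy| ≤ p

|xy| = |aabb| = 4 > 2 = p. The decomposition puts too many characters in xy.

Pumping lemma constraints:
1. xyz = s (decomposition is valid)
2. |xy| ≤ p
3. |y| > 0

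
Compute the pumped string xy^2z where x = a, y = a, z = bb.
aaabb

Given x = 'a', y = 'a', z = 'bb' and i = 2:

xy^2z = x + y·y·...·y (2 times) + z
       = 'a' + 'a'^2 + 'bb'
       = 'a' + 'aa' + 'bb'
       = 'aaabb'

The pumped string is 'aaabb' with length 5.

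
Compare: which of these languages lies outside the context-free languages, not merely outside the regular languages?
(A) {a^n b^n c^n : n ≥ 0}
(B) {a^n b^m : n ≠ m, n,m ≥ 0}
(A) {a^n b^n c^n : n ≥ 0}

(A) {a^n b^n c^n : n ≥ 0} requires the CFL pumping lemma.

- {a^n b^m : n ≠ m, n,m ≥ 0} is context-free (but not regular)
  • Can be shown non-regular with the regular pumping lemma
  • After pumping a's, we can make n = m

- {a^n b^n c^n : n ≥ 0} is NOT context-free
  • Requires the CFL pumping lemma to prove
  • Cannot maintain three equal counts simultaneously

The CFL pumping lemma is "stronger" in that it can prove non-membership
in the larger class of context-free languages.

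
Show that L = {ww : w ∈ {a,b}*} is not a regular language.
Assume for contradiction that L is regular, and let p ≥ 1 be the pumping length given by the pumping lemma.
Choose s = a^p b a^p b. Then s ∈ L (take w = a^p b) and |s| = 2p + 2 ≥ p.
By the pumping lemma, s = xyz for some x, y, z with |xy| ≤ p, |y| ≥ 1, and xy^i z ∈ L for every i ≥ 0.
Since |xy| ≤ p and the first p symbols of s are all a's, y = a^k for some k with 1 ≤ k ≤ p.

Take i = 2: t = xy²z = a^(p + k) b a^p b.
Suppose t = uu for some string u. The string t contains exactly two b's and ends in b, so u contains exactly one b and ends in b; hence u = a^j b for some j, and uu = a^j b a^j b. Comparing with t = a^(p + k) b a^p b forces j = p + k (first block) and j = p (second block), which is impossible since k ≥ 1. So t ∉ L.

This contradicts the pumping lemma, which requires xy^i z ∈ L for all i ≥ 0.
Hence L = {ww : w ∈ {a,b}*} is not regular. ∎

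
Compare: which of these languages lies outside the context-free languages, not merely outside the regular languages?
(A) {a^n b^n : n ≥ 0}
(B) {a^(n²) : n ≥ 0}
(B) {a^(n²) : n ≥ 0}

(B) {a^(n²) : n ≥ 0} requires the CFL pumping lemma.

- {a^n b^n : n ≥ 0} is context-free (but not regular)
  • Can be shown non-regular with the regular pumping lemma
  • After pumping, the number of a's and b's become unequal

- {a^(n²) : n ≥ 0} is NOT context-free
  • Requires the CFL pumping lemma to prove
  • Gaps between squares grow unboundedly

The CFL pumping lemma is "stronger" in that it can prove non-membership
in the larger class of context-free languages.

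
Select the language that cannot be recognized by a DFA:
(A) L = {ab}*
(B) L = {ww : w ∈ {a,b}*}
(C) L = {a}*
(B) {ww : w ∈ {a,b}*}

(B) L = {ww : w ∈ {a,b}*} is NOT regular.

The pumping lemma can be used to prove this:
After pumping, the two halves no longer match

The other languages are regular because they can be recognized by finite automata.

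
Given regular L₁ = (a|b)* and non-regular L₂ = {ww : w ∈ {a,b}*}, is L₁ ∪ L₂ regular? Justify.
Yes — L₁ ∪ L₂ is regular.

{ww} ⊆ (a|b)*, so L₁ ∪ L₂ = (a|b)*, which is regular.

Note that the bare facts "L₁ regular, L₂ non-regular" do not settle the question by themselves: the closure of regular languages under ∪, ∩, complement and difference applies only when BOTH operands are regular. With a non-regular operand the result can come out regular or non-regular depending on the specific languages, so one has to work out L₁ ∪ L₂ for this particular pair, as above.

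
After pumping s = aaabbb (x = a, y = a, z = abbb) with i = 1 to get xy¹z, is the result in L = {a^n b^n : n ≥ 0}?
Yes

xy¹z = a · a · abbb = aaabbb.
aaabbb = a^3 b^3 has equal counts (3 = 3), so it is in L.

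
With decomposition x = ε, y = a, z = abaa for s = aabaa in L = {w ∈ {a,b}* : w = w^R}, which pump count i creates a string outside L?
i = 2

xy²z = ε · aa · abaa = aaabaa; aaabaa reversed is aabaaa ≠ aaabaa, so it is not a palindrome and is not in L.
(Other choices also work, e.g. i = 0, 3; only i = 1 is guaranteed to stay in L since xy¹z = s.)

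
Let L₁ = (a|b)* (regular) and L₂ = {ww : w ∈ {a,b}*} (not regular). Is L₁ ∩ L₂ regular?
No — L₁ ∩ L₂ is not regular.

(a|b)* is all strings over {a,b}, so L₁ ∩ L₂ = {ww : w ∈ {a,b}*} = L₂ itself, which is not regular (pump s = a^p b a^p b).

Note that the bare facts "L₁ regular, L₂ non-regular" do not settle the question by themselves: the closure of regular languages under ∪, ∩, complement and difference applies only when BOTH operands are regular. With a non-regular operand the result can come out regular or non-regular depending on the specific languages, so one has to work out L₁ ∩ L₂ for this particular pair, as above.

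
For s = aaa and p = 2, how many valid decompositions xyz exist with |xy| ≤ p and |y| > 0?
3

For s = 'aaa' with pumping length p = 2:

Constraints: |xy| ≤ 2, |y| > 0

Valid decompositions (|xy| ≤ p, |y| ≥ 1):
  • x='', y='a', z='aa'
  • x='a', y='a', z='a'
  • x='', y='aa', z='a'

Total count: 3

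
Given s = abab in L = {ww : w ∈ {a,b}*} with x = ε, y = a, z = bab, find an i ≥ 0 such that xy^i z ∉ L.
i = 3

xy³z = ε · aaa · bab = aaabab; aaabab has length 6; its halves are aaa and bab, which differ, so it is not in L.
(Other choices also work, e.g. i = 0, 2; only i = 1 is guaranteed to stay in L since xy¹z = s.)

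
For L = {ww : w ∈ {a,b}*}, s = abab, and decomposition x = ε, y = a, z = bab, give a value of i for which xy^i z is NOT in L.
i = 0

xy⁰z = ε · ε · bab = bab; bab has odd length 3, so it cannot be written as ww and is not in L.
(Other choices also work, e.g. i = 2, 3; only i = 1 is guaranteed to stay in L since xy¹z = s.)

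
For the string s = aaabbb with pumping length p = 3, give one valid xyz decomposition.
x = 'a', y = 'aa', z = 'bbb'

For s = aaabbb and p = 3, one valid decomposition is:
- x = 'a' (length 1)
- y = 'aa' (length 2)
- z = 'bbb' (length 3)

Verification:
- xyz = 'a' + 'aa' + 'bbb' = aaabbb ✓
- |xy| = 3 ≤ 3 ✓
- |y| = 2 > 0 ✓

All pumping lemma constraints are satisfied.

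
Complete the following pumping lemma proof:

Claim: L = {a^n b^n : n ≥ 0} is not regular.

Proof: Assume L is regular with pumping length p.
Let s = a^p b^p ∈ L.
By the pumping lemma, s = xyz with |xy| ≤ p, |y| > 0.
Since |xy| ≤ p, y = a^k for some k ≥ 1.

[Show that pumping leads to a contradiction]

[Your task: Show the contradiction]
Consider xy²z = a^(p+k) b^p.

Since k ≥ 1, we have p + k > p.
So xy²z has more a's than b's: (p+k) a's vs p b's.
This means xy²z ∉ L because a^n b^n requires equal counts.

This contradicts the pumping lemma which states xy²z ∈ L.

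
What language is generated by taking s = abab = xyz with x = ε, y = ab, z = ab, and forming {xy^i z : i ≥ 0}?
{xy^i z : i ≥ 0} = {(ab)^(i+1) : i ≥ 0} = {ab, abab, ababab, ...}

With x = ε, y = ab, z = ab: Pumping 'ab' gives strings of alternating a's and b's.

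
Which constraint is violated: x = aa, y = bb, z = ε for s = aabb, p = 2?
Violated: |xy| ≤ p

The decomposition x = aa, y = bb, z = ε for s = aabb with p = 2
violates the constraint: |xy| ≤ p

|xy| = |aabb| = 4 > 2 = p. The decomposition puts too many characters in xy.

Pumping lemma constraints:
1. xyz = s (decomposition is valid)
2. |xy| ≤ p
3. |y| > 0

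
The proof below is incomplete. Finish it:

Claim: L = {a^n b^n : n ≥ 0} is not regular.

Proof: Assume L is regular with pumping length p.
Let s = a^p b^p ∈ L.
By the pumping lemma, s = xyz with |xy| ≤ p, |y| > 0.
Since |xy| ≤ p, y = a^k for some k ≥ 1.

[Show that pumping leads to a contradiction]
Consider xy²z = a^(p+k) b^p.

Since k ≥ 1, we have p + k > p.
So xy²z has more a's than b's: (p+k) a's vs p b's.
This means xy²z ∉ L because a^n b^n requires equal counts.

This contradicts the pumping lemma which states xy²z ∈ L.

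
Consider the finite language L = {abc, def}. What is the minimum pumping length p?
p = 4

For a finite language L, the pumping lemma holds vacuously if p > max|s| for s ∈ L.

The longest string in L = {abc, def} has length 3.
If p = 4, then no string s ∈ L has |s| ≥ p, so the condition is vacuously true.

The minimum pumping length is p = 4.

Why no smaller p works: for any p ≤ 3, the longest string s ∈ L has |s| = 3 ≥ p, so it would
have to be pumpable; but pumping up (i = 2, 3, ...) produces ever longer strings, which cannot all lie in the
finite language L. So the pumping property fails for every p ≤ 3.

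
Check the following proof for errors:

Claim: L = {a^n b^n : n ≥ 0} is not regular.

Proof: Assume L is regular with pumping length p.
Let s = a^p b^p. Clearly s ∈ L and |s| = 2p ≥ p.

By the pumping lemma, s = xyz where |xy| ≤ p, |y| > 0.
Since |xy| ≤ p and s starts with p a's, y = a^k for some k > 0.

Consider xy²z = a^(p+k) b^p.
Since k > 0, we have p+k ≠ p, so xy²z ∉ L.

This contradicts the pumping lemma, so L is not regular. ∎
The proof is correct.

This proof is valid because:
1. The string s = a^p b^p is correctly in L
2. The decomposition analysis is correct: y must consist only of a's
3. The contradiction is valid: pumping increases a's but not b's
4. The conclusion follows logically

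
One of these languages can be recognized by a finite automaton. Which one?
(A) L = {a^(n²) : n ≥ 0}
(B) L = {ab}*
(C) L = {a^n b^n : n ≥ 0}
(B) {ab}*

(B) L = {ab}* is regular.

This can be recognized by a finite automaton (DFA/NFA).
Regular expressions like {ab}* define regular languages.

The other choices are not regular:
- {a^(n²) : n ≥ 0}: After pumping, length is no longer a perfect square
- {a^n b^n : n ≥ 0}: After pumping, the number of a's and b's become unequal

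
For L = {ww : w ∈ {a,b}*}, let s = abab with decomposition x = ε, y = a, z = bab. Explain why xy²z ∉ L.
xy²z = aabab ∉ L

Pumping with i = 2 replaces y = a by y² = aa:
- Original: s = xyz = abab; abab splits into halves ab · ab, which are equal, so it is in L (w = ab)
- Pumped: xy²z = ε · aa · bab = aabab
- aabab has odd length 5, so it cannot be written as ww and is not in L

The pumping lemma would require xy²z ∈ L, so this decomposition yields a contradiction.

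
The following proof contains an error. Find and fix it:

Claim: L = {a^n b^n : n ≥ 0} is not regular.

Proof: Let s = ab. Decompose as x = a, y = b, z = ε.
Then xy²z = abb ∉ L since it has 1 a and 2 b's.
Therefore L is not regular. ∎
Error: The string s = ab might be shorter than the pumping length p.

Correction: Choose s = a^p b^p to ensure |s| ≥ p. Also, the decomposition is wrong: with |xy| ≤ p, y cannot include b's when s starts with p a's.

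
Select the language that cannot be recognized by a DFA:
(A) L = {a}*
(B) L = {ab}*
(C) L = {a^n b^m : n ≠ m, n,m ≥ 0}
(C) {a^n b^m : n ≠ m, n,m ≥ 0}

(C) L = {a^n b^m : n ≠ m, n,m ≥ 0} is NOT regular.

The pumping lemma can be used to prove this:
After pumping a's, we can make n = m

The other languages are regular because they can be recognized by finite automata.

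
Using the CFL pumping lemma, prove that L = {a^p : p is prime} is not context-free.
Assume for contradiction that L is context-free, and let p ≥ 1 be the pumping length given by the pumping lemma for CFLs.
Choose a prime q with q ≥ p and let s = a^q. Then s ∈ L and |s| = q ≥ p.
By the CFL pumping lemma, s = uvxyz for some u, v, x, y, z with |vxy| ≤ p, |vy| ≥ 1, and uv^i xy^i z ∈ L for every i ≥ 0.
All symbols are a's, so only lengths matter: let k = |vy|, with 1 ≤ k ≤ p. Then |uv^i xy^i z| = q + (i − 1)k.

Take i = q + 1: the length is q + qk = q(k + 1).
Both factors satisfy q ≥ 2 and k + 1 ≥ 2, so q(k + 1) is composite and uv^(q+1) xy^(q+1) z ∉ L.

This contradicts the CFL pumping lemma, which requires uv^i xy^i z ∈ L for all i ≥ 0.
Hence L = {a^p : p is prime} is not context-free. ∎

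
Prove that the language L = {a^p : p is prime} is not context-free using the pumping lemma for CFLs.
Assume for contradiction that L is context-free, and let p ≥ 1 be the pumping length given by the pumping lemma for CFLs.
Choose a prime q with q ≥ p and let s = a^q. Then s ∈ L and |s| = q ≥ p.
By the CFL pumping lemma, s = uvxyz for some u, v, x, y, z with |vxy| ≤ p, |vy| ≥ 1, and uv^i xy^i z ∈ L for every i ≥ 0.
All symbols are a's, so only lengths matter: let k = |vy|, with 1 ≤ k ≤ p. Then |uv^i xy^i z| = q + (i − 1)k.

Take i = q + 1: the length is q + qk = q(k + 1).
Both factors satisfy q ≥ 2 and k + 1 ≥ 2, so q(k + 1) is composite and uv^(q+1) xy^(q+1) z ∉ L.

This contradicts the CFL pumping lemma, which requires uv^i xy^i z ∈ L for all i ≥ 0.
Hence L = {a^p : p is prime} is not context-free. ∎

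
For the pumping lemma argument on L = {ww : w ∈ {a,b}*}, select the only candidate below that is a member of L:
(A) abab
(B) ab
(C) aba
(A) abab

The pumping lemma is applied to a string s that lies in L, so first check membership of each option:
- (A) abab splits into halves ab · ab, which are equal, so it is in L (w = ab) ✓
- (B) ab has length 2; its halves are a and b, which differ, so it is not in L ✗
- (C) aba has odd length 3, so it cannot be written as ww and is not in L ✗

Only (A) abab is in L, so it is the only candidate that could play the role of s.
(In a complete proof one picks s in terms of the pumping length p so that |s| ≥ p is guaranteed; a fixed string like abab illustrates the shape of such an s.)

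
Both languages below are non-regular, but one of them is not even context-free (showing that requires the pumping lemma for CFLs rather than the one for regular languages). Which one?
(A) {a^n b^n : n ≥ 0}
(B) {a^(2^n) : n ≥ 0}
(B) {a^(2^n) : n ≥ 0}

(B) {a^(2^n) : n ≥ 0} requires the CFL pumping lemma.

- {a^n b^n : n ≥ 0} is context-free (but not regular)
  • Can be shown non-regular with the regular pumping lemma
  • After pumping, the number of a's and b's become unequal

- {a^(2^n) : n ≥ 0} is NOT context-free
  • Requires the CFL pumping lemma to prove
  • Gaps between powers of 2 grow exponentially

The CFL pumping lemma is "stronger" in that it can prove non-membership
in the larger class of context-free languages.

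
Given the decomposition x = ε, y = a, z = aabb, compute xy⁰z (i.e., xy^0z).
aabb

Given x = '', y = 'a', z = 'aabb' and i = 0:

xy^0z = x + y·y·...·y (0 times) + z
       = '' + 'a'^0 + 'aabb'
       = '' + '' + 'aabb'
       = 'aabb'

The pumped string is 'aabb' with length 4.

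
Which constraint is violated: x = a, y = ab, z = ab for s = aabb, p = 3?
Violated: xyz = s

The decomposition x = a, y = ab, z = ab for s = aabb with p = 3
violates the constraint: xyz = s

xyz = 'a' + 'ab' + 'ab' = 'aabab' ≠ 'aabb' = s. The decomposition doesn't reconstruct s.

Pumping lemma constraints:
1. xyz = s (decomposition is valid)
2. |xy| ≤ p
3. |y| > 0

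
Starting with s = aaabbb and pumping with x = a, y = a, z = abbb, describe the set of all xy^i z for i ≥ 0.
{xy^i z : i ≥ 0} = {a^(2+i) b^3 : i ≥ 0} = {aabbb, aaabbb, aaaabbb, ...}

With x = a, y = a, z = abbb: Starting with aaabbb and pumping the second 'a', we get strings with 2+i a's followed by 3 b's for i = 0, 1, 2, ...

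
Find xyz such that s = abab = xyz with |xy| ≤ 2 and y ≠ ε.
x = '', y = 'a', z = 'bab'

For s = abab and p = 2, one valid decomposition is:
- x = '' (length 0)
- y = 'a' (length 1)
- z = 'bab' (length 3)

Verification:
- xyz = '' + 'a' + 'bab' = abab ✓
- |xy| = 1 ≤ 2 ✓
- |y| = 1 > 0 ✓

All pumping lemma constraints are satisfied.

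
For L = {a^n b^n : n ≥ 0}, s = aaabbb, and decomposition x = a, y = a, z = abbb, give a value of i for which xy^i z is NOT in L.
i = 2

xy²z = a · aa · abbb = aaaabbb; aaaabbb has 4 a's and 3 b's; 4 ≠ 3, so it is not in L.
(Other choices also work, e.g. i = 0, 3; only i = 1 is guaranteed to stay in L since xy¹z = s.)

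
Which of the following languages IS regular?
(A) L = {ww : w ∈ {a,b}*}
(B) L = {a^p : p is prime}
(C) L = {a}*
(C) {a}*

(C) L = {a}* is regular.

This can be recognized by a finite automaton (DFA/NFA).
Regular expressions like {a}* define regular languages.

The other choices are not regular:
- {a^p : p is prime}: After pumping, the length becomes composite
- {ww : w ∈ {a,b}*}: After pumping, the two halves no longer match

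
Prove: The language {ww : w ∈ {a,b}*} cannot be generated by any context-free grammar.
Assume for contradiction that L is context-free, and let p ≥ 1 be the pumping length given by the pumping lemma for CFLs.
Choose s = a^p b^p a^p b^p. Then s ∈ L (take w = a^p b^p) and |s| = 4p ≥ p.
By the CFL pumping lemma, s = uvxyz for some u, v, x, y, z with |vxy| ≤ p, |vy| ≥ 1, and uv^i xy^i z ∈ L for every i ≥ 0.

Write s as four blocks A₁ B₁ A₂ B₂ with A₁ = A₂ = a^p and B₁ = B₂ = b^p. Since |vxy| ≤ p, the window vxy lies inside at most two adjacent blocks. Take i = 0 and let t = uxz, so |t| = 4p − |vy| with 1 ≤ |vy| ≤ p. If |t| is odd, t ∉ L immediately, so assume |vy| is even (hence |vy| ≥ 2) and |t|/2 = 2p − |vy|/2, which satisfies p ≤ |t|/2 ≤ 2p − 1.

Case 1 (vxy inside A₁B₁): t = a^(p−j) b^(p−l) a^p b^p with j + l = |vy|. The second half of t has length < 2p, so it is a suffix of the trailing a^p b^p and ends in b; the first half is a^(p−j) b^(p−l) a^((j+l)/2), which ends in a because (j+l)/2 ≥ 1. The halves differ, so t ∉ L.

Case 2 (vxy inside B₁A₂, straddling the middle): t = a^p b^(p−j) a^(p−l) b^p with j + l = |vy|. If t = ww, then w is a prefix of t of length ≥ p, so w begins with a^p; and w is a suffix of t of length ≥ p, so w ends with b^p. That forces |w| ≥ 2p, contradicting |w| = |t|/2 ≤ 2p − 1. So t ∉ L.

Case 3 (vxy inside A₂B₂): t = a^p b^p a^(p−j) b^(p−l) with j + l = |vy|. The first half of t is a prefix of a^p b^p, so it begins with a; the second half is b^((j+l)/2) a^(p−j) b^(p−l), which begins with b. The halves differ, so t ∉ L.

In every case uv⁰xy⁰z = uxz ∉ L.

This contradicts the CFL pumping lemma, which requires uv^i xy^i z ∈ L for all i ≥ 0.
Hence L = {ww : w ∈ {a,b}*} is not context-free. ∎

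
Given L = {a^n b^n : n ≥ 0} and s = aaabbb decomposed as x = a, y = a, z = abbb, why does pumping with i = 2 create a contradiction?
xy²z = aaaabbb ∉ L

Pumping with i = 2 replaces y = a by y² = aa:
- Original: s = xyz = aaabbb; aaabbb = a^3 b^3 has equal counts (3 = 3), so it is in L
- Pumped: xy²z = a · aa · abbb = aaaabbb
- aaaabbb has 4 a's and 3 b's; 4 ≠ 3, so it is not in L

The pumping lemma would require xy²z ∈ L, so this decomposition yields a contradiction.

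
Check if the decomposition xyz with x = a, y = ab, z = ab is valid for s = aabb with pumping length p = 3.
Violated: xyz = s

The decomposition x = a, y = ab, z = ab for s = aabb with p = 3
violates the constraint: xyz = s

xyz = 'a' + 'ab' + 'ab' = 'aabab' ≠ 'aabb' = s. The decomposition doesn't reconstruct s.

Pumping lemma constraints:
1. xyz = s (decomposition is valid)
2. |xy| ≤ p
3. |y| > 0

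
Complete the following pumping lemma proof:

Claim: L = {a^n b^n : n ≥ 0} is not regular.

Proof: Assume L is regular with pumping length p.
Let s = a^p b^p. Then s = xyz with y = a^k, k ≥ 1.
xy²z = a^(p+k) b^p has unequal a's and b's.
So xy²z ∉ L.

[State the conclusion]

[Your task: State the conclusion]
This contradicts the pumping lemma for regular languages,
which guarantees xy^i z ∈ L for all i ≥ 0.

Since our assumption that L is regular leads to a contradiction,
we conclude that L = {a^n b^n : n ≥ 0} is NOT regular. ∎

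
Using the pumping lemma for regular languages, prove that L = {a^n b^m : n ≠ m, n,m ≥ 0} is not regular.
Assume for contradiction that L is regular, and let p ≥ 1 be the pumping length given by the pumping lemma.
Choose s = a^p b^(p + p!). Then s ∈ L because p ≠ p + p! (as p! ≥ 1), and |s| ≥ p.
By the pumping lemma, s = xyz for some x, y, z with |xy| ≤ p, |y| ≥ 1, and xy^i z ∈ L for every i ≥ 0.
Since |xy| ≤ p and the first p symbols of s are all a's, y = a^k for some k with 1 ≤ k ≤ p.
For every i ≥ 0, xy^i z = a^(p + (i − 1)k) b^(p + p!).

Because 1 ≤ k ≤ p, k divides p!. Let t = p!/k (a positive integer) and take i = t + 1.
Then the number of a's is p + tk = p + p!, which equals the number of b's.
So xy^(t+1) z = a^(p + p!) b^(p + p!) has equally many a's and b's and is NOT in L.

This contradicts the pumping lemma, which requires xy^i z ∈ L for all i ≥ 0.
Hence L = {a^n b^m : n ≠ m, n,m ≥ 0} is not regular. ∎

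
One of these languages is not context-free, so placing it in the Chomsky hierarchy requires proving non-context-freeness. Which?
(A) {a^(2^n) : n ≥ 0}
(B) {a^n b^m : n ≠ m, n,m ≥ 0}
(A) {a^(2^n) : n ≥ 0}

(A) {a^(2^n) : n ≥ 0} requires the CFL pumping lemma.

- {a^n b^m : n ≠ m, n,m ≥ 0} is context-free (but not regular)
  • Can be shown non-regular with the regular pumping lemma
  • After pumping a's, we can make n = m

- {a^(2^n) : n ≥ 0} is NOT context-free
  • Requires the CFL pumping lemma to prove
  • Gaps between powers of 2 grow exponentially

The CFL pumping lemma is "stronger" in that it can prove non-membership
in the larger class of context-free languages.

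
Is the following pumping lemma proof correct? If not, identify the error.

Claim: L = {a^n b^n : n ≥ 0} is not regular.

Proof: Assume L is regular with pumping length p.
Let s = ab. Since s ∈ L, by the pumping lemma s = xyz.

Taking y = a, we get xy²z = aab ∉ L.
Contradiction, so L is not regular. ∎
The proof is INCORRECT.

Error: The string s = ab may be shorter than p.
The pumping lemma only applies to strings with |s| ≥ p, and p is not under our control.
We must choose s in terms of p, e.g. s = a^p b^p, to ensure |s| ≥ p.
(The proof also fixes one particular y; a valid argument must handle every decomposition with |xy| ≤ p and |y| ≥ 1 — for s = a^p b^p this forces y = a^k, and then xy²z = a^(p+k) b^p ∉ L.)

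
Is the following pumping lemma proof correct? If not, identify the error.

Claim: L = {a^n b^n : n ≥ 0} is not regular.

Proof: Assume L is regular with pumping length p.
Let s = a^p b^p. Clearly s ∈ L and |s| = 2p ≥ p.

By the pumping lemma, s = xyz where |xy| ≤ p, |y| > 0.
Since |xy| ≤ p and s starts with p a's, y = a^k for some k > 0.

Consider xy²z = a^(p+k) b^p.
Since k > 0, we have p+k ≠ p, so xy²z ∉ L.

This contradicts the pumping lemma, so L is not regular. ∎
The proof is correct.

This proof is valid because:
1. The string s = a^p b^p is correctly in L
2. The decomposition analysis is correct: y must consist only of a's
3. The contradiction is valid: pumping increases a's but not b's
4. The conclusion follows logically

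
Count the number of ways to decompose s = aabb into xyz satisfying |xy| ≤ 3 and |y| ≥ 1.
6

For s = 'aabb' with pumping length p = 3:

Constraints: |xy| ≤ 3, |y| > 0

Valid decompositions (|xy| ≤ p, |y| ≥ 1):
  • x='', y='a', z='abb'
  • x='a', y='a', z='bb'
  • x='', y='aa', z='bb'
  • x='aa', y='b', z='b'
  • x='a', y='ab', z='b'
  • x='', y='aab', z='b'

Total count: 6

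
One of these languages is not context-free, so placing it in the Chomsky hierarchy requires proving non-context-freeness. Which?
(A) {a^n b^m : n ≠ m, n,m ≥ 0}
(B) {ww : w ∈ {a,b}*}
(B) {ww : w ∈ {a,b}*}

(B) {ww : w ∈ {a,b}*} requires the CFL pumping lemma.

- {a^n b^m : n ≠ m, n,m ≥ 0} is context-free (but not regular)
  • Can be shown non-regular with the regular pumping lemma
  • After pumping a's, we can make n = m

- {ww : w ∈ {a,b}*} is NOT context-free
  • Requires the CFL pumping lemma to prove
  • Cannot verify equality of two arbitrary substrings

The CFL pumping lemma is "stronger" in that it can prove non-membership
in the larger class of context-free languages.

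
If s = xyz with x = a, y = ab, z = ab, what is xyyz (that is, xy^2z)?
aababab

Given x = 'a', y = 'ab', z = 'ab' and i = 2:

xy^2z = x + y·y·...·y (2 times) + z
       = 'a' + 'ab'^2 + 'ab'
       = 'a' + 'abab' + 'ab'
       = 'aababab'

The pumped string is 'aababab' with length 7.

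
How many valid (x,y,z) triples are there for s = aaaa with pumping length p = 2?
3

For s = 'aaaa' with pumping length p = 2:

Constraints: |xy| ≤ 2, |y| > 0

Valid decompositions (|xy| ≤ p, |y| ≥ 1):
  • x='', y='a', z='aaa'
  • x='a', y='a', z='aa'
  • x='', y='aa', z='aa'

Total count: 3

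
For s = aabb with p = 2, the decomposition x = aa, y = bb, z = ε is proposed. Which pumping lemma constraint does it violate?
Violated: |xy| ≤ p

The decomposition x = aa, y = bb, z = ε for s = aabb with p = 2
violates the constraint: |xy| ≤ p

|xy| = |aabb| = 4 > 2 = p. The decomposition puts too many characters in xy.

Pumping lemma constraints:
1. xyz = s (decomposition is valid)
2. |xy| ≤ p
3. |y| > 0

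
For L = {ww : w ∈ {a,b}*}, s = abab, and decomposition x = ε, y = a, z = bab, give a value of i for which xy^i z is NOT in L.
i = 3

xy³z = ε · aaa · bab = aaabab; aaabab has length 6; its halves are aaa and bab, which differ, so it is not in L.
(Other choices also work, e.g. i = 0, 2; only i = 1 is guaranteed to stay in L since xy¹z = s.)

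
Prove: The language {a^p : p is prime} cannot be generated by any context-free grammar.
Assume for contradiction that L is context-free, and let p ≥ 1 be the pumping length given by the pumping lemma for CFLs.
Choose a prime q with q ≥ p and let s = a^q. Then s ∈ L and |s| = q ≥ p.
By the CFL pumping lemma, s = uvxyz for some u, v, x, y, z with |vxy| ≤ p, |vy| ≥ 1, and uv^i xy^i z ∈ L for every i ≥ 0.
All symbols are a's, so only lengths matter: let k = |vy|, with 1 ≤ k ≤ p. Then |uv^i xy^i z| = q + (i − 1)k.

Take i = q + 1: the length is q + qk = q(k + 1).
Both factors satisfy q ≥ 2 and k + 1 ≥ 2, so q(k + 1) is composite and uv^(q+1) xy^(q+1) z ∉ L.

This contradicts the CFL pumping lemma, which requires uv^i xy^i z ∈ L for all i ≥ 0.
Hence L = {a^p : p is prime} is not context-free. ∎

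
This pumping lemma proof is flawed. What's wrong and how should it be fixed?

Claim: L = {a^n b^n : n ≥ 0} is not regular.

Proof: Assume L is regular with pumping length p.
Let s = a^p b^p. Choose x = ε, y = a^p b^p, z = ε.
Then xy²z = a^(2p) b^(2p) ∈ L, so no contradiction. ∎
Error: The decomposition violates |xy| ≤ p. With y = a^p b^p, |xy| = |y| = 2p > p. (The proof also miscomputes xy²z, which would be a^p b^p a^p b^p rather than a^(2p) b^(2p), and it wrongly treats one harmless decomposition as settling the matter — the prover does not get to choose the decomposition.)

Correction: The pumping lemma requires |xy| ≤ p, and the argument must handle every decomposition satisfying |xy| ≤ p, |y| ≥ 1. Since s starts with p a's, any such y consists only of a's, say y = a^k with k ≥ 1. Then xy²z = a^(p+k) b^p has unequal numbers of a's and b's, so xy²z ∉ L — the required contradiction.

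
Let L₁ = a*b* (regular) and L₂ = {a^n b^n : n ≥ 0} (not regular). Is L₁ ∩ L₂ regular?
No — L₁ ∩ L₂ is not regular.

Every string a^n b^n already lies in a*b*, so L₁ ∩ L₂ = {a^n b^n : n ≥ 0} = L₂ itself, which is the standard non-regular language (pump s = a^p b^p).

Note that the bare facts "L₁ regular, L₂ non-regular" do not settle the question by themselves: the closure of regular languages under ∪, ∩, complement and difference applies only when BOTH operands are regular. With a non-regular operand the result can come out regular or non-regular depending on the specific languages, so one has to work out L₁ ∩ L₂ for this particular pair, as above.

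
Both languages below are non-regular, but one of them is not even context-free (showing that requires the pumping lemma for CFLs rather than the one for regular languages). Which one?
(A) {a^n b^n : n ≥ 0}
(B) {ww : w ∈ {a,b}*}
(B) {ww : w ∈ {a,b}*}

(B) {ww : w ∈ {a,b}*} requires the CFL pumping lemma.

- {a^n b^n : n ≥ 0} is context-free (but not regular)
  • Can be shown non-regular with the regular pumping lemma
  • After pumping, the number of a's and b's become unequal

- {ww : w ∈ {a,b}*} is NOT context-free
  • Requires the CFL pumping lemma to prove
  • Cannot verify equality of two arbitrary substrings

The CFL pumping lemma is "stronger" in that it can prove non-membership
in the larger class of context-free languages.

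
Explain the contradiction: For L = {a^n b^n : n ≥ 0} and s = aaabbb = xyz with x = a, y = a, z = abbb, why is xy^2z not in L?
xy²z = aaaabbb ∉ L

Pumping with i = 2 replaces y = a by y² = aa:
- Original: s = xyz = aaabbb; aaabbb = a^3 b^3 has equal counts (3 = 3), so it is in L
- Pumped: xy²z = a · aa · abbb = aaaabbb
- aaaabbb has 4 a's and 3 b's; 4 ≠ 3, so it is not in L

The pumping lemma would require xy²z ∈ L, so this decomposition yields a contradiction.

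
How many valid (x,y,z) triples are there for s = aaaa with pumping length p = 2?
3

For s = 'aaaa' with pumping length p = 2:

Constraints: |xy| ≤ 2, |y| > 0

Valid decompositions (|xy| ≤ p, |y| ≥ 1):
  • x='', y='a', z='aaa'
  • x='a', y='a', z='aa'
  • x='', y='aa', z='aa'

Total count: 3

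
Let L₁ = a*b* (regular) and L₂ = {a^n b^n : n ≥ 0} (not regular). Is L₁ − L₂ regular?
No — L₁ − L₂ is not regular.

a*b* − {a^n b^n} = {a^n b^m : n ≠ m}. If this were regular, then its complement intersected with a*b*, namely {a^n b^n : n ≥ 0}, would be regular too (closure under complement and intersection) — contradiction. So L₁ − L₂ is not regular.

Note that the bare facts "L₁ regular, L₂ non-regular" do not settle the question by themselves: the closure of regular languages under ∪, ∩, complement and difference applies only when BOTH operands are regular. With a non-regular operand the result can come out regular or non-regular depending on the specific languages, so one has to work out L₁ − L₂ for this particular pair, as above.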